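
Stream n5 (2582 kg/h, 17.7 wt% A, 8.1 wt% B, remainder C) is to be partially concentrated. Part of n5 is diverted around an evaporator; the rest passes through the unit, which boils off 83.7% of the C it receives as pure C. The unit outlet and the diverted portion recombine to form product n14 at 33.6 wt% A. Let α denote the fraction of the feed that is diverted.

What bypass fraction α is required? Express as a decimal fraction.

All 2582×0.177 = 457.01 kg/h of A reaches n14, so n14 = 457.01/0.336 = 1360.2 kg/h and vapour = 1221.8 kg/h.
The evaporator receives (1−α)·2582 of feed at 0.742 C and removes 0.837 of that C:
0.837×0.742×(1−α)×2582 = 1221.8
(1−α) = 1221.8/1603.6 = 0.7620;  α = 0.2380.

0.238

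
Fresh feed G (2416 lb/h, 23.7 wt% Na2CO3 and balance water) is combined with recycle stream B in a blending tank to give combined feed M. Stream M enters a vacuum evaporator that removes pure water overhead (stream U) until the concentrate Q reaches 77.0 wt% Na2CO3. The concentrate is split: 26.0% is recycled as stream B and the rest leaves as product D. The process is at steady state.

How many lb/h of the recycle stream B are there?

Overall Na2CO3 balance (none leaves overhead): Na2CO3 in fresh feed = Na2CO3 in product, i.e. 2416×0.237 = (1−0.260)·Q·0.770.
Q = 572.59/(0.770×0.740) = 1004.9 lb/h.
Recycle B = 0.260×1004.9 = 261.27 lb/h.

261.3 lb/h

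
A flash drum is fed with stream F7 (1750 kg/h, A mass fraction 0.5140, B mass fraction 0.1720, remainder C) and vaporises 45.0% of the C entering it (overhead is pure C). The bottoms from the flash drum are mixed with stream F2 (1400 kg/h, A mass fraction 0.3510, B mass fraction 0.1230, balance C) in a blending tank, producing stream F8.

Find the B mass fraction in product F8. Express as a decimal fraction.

Vapour removed = 0.450×0.314×1750 = 247.28 kg/h; concentrate = 1502.7 kg/h.
B reaching the mixer = 301 (from concentrate) + 1400×0.123 = 473.2 kg/h.
Product flow = 1502.7 + 1400 = 2902.7 kg/h; B fraction = 0.1630.

0.1630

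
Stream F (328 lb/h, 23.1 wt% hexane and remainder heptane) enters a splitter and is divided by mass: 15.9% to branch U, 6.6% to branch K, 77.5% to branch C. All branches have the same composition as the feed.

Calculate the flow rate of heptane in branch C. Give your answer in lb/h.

195.5 lb/h

Branch C total = 0.775×328 = 254.2 lb/h.
heptane in C = 0.769×254.2 = 195.48 lb/h.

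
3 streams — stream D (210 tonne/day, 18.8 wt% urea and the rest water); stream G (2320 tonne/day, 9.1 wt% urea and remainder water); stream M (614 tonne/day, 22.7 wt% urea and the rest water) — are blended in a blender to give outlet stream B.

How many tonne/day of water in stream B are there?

2754 tonne/day

water out = water in = 210×0.812 + 2320×0.909 + 614×0.773 = 2754 tonne/day.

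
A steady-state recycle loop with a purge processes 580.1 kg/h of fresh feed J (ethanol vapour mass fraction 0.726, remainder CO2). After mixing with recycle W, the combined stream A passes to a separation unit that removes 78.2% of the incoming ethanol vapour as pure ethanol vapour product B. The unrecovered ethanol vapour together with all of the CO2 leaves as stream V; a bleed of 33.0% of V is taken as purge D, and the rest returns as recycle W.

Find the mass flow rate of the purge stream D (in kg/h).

194.4 kg/h

CO2 enters only via J and leaves only via the purge: 580.1×0.274 = 0.330×(CO2 in V), and the separation unit passes all CO2, so CO2 in A = CO2 in V = 481.66 kg/h.
ethanol vapour in A: m_A = 580.1×0.726 + (1−0.330)·(1−0.782)·m_A, so m_A = 421.15/0.8539 = 493.19 kg/h.
V = (1−0.782)×493.19 + 481.66 = 589.17 kg/h.
Purge D = 0.330×589.17 = 194.43 kg/h.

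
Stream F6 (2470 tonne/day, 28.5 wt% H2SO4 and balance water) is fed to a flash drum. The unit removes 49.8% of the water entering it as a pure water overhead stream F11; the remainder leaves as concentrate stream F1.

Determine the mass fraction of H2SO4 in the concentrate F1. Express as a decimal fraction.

0.443

H2SO4 is not removed: 2470×0.285 = 703.95 tonne/day of H2SO4 enters F1.
water entering = 2470×0.715 = 1766 tonne/day; overhead removed = 0.498×1766 = 879.49 tonne/day.
Concentrate = 2470 − 879.49 = 1590.5 tonne/day.
Mass fraction = 703.95/1590.5 = 0.443.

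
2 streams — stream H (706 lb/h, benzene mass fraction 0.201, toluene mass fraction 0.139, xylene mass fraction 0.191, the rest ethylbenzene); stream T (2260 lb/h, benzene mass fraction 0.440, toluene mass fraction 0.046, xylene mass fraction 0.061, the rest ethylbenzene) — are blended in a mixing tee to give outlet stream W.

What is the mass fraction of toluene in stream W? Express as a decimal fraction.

Total flow out = 706 + 2260 = 2966 lb/h.
toluene in = 706×0.139 + 2260×0.046 = 202.09 lb/h.
toluene mass fraction in W = 202.09/2966 = 0.068.

0.068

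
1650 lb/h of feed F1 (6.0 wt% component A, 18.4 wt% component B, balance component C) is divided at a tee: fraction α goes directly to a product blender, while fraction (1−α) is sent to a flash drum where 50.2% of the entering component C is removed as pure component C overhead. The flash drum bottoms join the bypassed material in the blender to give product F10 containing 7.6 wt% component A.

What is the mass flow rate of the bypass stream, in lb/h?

734.7 lb/h

All 1650×0.060 = 99 lb/h of component A reaches F10, so F10 = 99/0.076 = 1302.6 lb/h and vapour = 347.37 lb/h.
The evaporator receives (1−α)·1650 of feed at 0.756 component C and removes 0.502 of that component C:
0.502×0.756×(1−α)×1650 = 347.37
(1−α) = 347.37/626.19 = 0.5547;  α = 0.4453.
Bypass flow = 0.4453×1650 = 734.7 lb/h.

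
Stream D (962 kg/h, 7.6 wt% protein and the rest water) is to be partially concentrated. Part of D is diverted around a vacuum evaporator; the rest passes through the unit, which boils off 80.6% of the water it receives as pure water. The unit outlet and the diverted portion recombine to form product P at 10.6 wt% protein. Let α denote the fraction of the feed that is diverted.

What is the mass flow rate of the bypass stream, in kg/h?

596.4 kg/h

All 962×0.076 = 73.112 kg/h of protein reaches P, so P = 73.112/0.106 = 689.74 kg/h and vapour = 272.26 kg/h.
The evaporator receives (1−α)·962 of feed at 0.924 water and removes 0.806 of that water:
0.806×0.924×(1−α)×962 = 272.26
(1−α) = 272.26/716.44 = 0.3800;  α = 0.6200.
Bypass flow = 0.6200×962 = 596.42 kg/h.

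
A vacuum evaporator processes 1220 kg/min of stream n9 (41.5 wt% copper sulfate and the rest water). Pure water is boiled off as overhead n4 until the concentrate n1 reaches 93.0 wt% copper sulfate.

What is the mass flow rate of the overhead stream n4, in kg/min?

675.6 kg/min

copper sulfate is conserved: 1220×0.415 = 506.3 kg/min all reports to the concentrate.
Concentrate = 506.3/(target fraction) = 544.41 kg/min.
Overhead = 1220 − 544.41 = 675.59 kg/min.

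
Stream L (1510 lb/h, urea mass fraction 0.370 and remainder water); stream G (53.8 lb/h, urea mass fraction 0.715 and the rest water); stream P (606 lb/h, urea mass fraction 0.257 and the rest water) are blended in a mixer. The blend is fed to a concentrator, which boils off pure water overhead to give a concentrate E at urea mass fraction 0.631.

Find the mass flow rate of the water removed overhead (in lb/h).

976.6 lb/h

urea entering = 1510×0.370 + 53.8×0.715 + 606×0.257 = 752.91 lb/h.
All urea reports to E, so E = 752.91/0.631 = 1193.2 lb/h.
Total feed = 2169.8 lb/h; overhead = 2169.8 − 1193.2 = 976.6 lb/h.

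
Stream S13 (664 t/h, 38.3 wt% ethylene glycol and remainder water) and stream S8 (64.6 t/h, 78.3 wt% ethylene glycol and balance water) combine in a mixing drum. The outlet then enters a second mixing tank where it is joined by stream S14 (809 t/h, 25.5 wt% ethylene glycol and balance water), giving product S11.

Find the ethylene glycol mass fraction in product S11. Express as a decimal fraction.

0.332

Overall, product flow = 1537.6 t/h.
ethylene glycol in = 664×0.383 + 64.6×0.783 + 809×0.255 = 511.19 t/h.
ethylene glycol fraction in S11 = 0.332.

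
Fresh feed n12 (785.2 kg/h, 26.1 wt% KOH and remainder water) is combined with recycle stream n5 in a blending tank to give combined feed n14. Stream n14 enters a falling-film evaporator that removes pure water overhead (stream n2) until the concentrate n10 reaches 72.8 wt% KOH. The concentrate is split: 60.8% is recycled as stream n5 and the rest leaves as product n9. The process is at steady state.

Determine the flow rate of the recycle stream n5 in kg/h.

436.6 kg/h

Overall KOH balance (none leaves overhead): KOH in fresh feed = KOH in product, i.e. 785.2×0.261 = (1−0.608)·n10·0.728.
n10 = 204.94/(0.728×0.392) = 718.13 kg/h.
Recycle n5 = 0.608×718.13 = 436.62 kg/h.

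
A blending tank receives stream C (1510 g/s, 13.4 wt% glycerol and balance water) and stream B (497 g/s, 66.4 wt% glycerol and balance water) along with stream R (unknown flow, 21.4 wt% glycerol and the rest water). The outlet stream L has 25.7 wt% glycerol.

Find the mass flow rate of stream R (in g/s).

Let R be the unknown flow. Total out = 2007 + R.
glycerol balance: 532.35 + 0.214·R = 0.257·(2007 + R)
(0.214 − 0.257)·R = 0.257×2007 − 532.35 = -16.549
R = -16.549 / -0.043 = 384.86 g/s

384.9 g/s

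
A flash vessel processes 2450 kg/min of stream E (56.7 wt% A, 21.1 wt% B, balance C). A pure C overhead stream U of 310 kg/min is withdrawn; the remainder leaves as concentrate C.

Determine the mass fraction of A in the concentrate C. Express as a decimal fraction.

A is not removed: 2450×0.567 = 1389.1 kg/min of A enters C.
Concentrate = 2450 − 310 = 2140 kg/min.
Mass fraction = 1389.1/2140 = 0.6491.

0.6491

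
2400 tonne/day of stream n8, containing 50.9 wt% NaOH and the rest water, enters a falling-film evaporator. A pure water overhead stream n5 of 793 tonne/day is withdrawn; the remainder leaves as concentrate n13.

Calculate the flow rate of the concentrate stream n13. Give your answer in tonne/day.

Concentrate = 2400 − 793 = 1607 tonne/day.

1607 tonne/day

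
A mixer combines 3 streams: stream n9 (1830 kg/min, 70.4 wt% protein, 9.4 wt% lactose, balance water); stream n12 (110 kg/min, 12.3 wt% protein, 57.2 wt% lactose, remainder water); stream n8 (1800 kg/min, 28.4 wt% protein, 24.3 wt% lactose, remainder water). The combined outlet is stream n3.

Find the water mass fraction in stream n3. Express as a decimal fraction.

Total flow out = 1830 + 110 + 1800 = 3740 kg/min.
water in = 1830×0.202 + 110×0.305 + 1800×0.473 = 1254.6 kg/min.
water mass fraction in n3 = 1254.6/3740 = 0.335.

0.335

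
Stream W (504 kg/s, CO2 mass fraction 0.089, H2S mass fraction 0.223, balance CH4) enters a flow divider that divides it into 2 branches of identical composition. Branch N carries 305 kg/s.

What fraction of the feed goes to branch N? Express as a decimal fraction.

Fraction to N = 305/504 = 0.6052.

0.605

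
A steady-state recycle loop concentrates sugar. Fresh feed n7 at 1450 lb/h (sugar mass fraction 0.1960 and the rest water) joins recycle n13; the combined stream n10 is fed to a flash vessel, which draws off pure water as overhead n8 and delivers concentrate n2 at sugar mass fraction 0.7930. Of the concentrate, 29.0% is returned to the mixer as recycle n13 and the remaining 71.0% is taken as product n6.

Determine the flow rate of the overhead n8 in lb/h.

1092 lb/h

Overall sugar balance (none leaves overhead): sugar in fresh feed = sugar in product, i.e. 1450×0.196 = (1−0.290)·n2·0.793.
n2 = 284.2/(0.793×0.710) = 504.77 lb/h.
Recycle n13 = 0.290×504.77 = 146.38 lb/h.
Combined feed n10 = 1450 + 146.38 = 1596.4 lb/h.
Overhead n8 = n10 − n2 = 1596.4 − 504.77 = 1091.6 lb/h.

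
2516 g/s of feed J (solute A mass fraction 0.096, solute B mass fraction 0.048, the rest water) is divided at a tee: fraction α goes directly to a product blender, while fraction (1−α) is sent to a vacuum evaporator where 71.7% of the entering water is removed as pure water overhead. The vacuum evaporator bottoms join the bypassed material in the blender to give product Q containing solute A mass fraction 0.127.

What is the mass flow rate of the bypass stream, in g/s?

All 2516×0.096 = 241.54 g/s of solute A reaches Q, so Q = 241.54/0.127 = 1901.9 g/s and vapour = 614.14 g/s.
The evaporator receives (1−α)·2516 of feed at 0.856 water and removes 0.717 of that water:
0.717×0.856×(1−α)×2516 = 614.14
(1−α) = 614.14/1544.2 = 0.3977;  α = 0.6023.
Bypass flow = 0.6023×2516 = 1515.4 g/s.

1515 g/s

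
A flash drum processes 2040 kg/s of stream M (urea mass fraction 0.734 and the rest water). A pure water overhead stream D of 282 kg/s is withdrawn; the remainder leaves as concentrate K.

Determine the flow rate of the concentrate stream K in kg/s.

1758 kg/s

Concentrate = 2040 − 282 = 1758 kg/s.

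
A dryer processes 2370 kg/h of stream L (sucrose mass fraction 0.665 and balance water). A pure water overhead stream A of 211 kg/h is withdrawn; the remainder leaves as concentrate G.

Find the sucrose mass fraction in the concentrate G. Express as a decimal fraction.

sucrose is not removed: 2370×0.665 = 1576.1 kg/h of sucrose enters G.
Concentrate = 2370 − 211 = 2159 kg/h.
Mass fraction = 1576.1/2159 = 0.730.

0.730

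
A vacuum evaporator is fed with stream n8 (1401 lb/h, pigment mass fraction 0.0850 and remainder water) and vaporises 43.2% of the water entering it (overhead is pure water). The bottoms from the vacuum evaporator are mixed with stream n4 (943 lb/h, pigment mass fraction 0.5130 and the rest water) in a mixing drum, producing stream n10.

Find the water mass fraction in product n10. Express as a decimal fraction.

Vapour removed = 0.432×0.915×1401 = 553.79 lb/h; concentrate = 847.21 lb/h.
water reaching the mixer = 728.13 (from concentrate) + 943×0.487 = 1187.4 lb/h.
Product flow = 847.21 + 943 = 1790.2 lb/h; water fraction = 0.6633.

0.6633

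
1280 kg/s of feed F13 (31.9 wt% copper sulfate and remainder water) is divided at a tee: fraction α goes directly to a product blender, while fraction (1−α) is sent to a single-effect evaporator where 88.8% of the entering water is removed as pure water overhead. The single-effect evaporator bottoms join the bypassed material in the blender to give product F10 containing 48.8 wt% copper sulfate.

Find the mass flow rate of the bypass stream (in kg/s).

547 kg/s

All 1280×0.319 = 408.32 kg/s of copper sulfate reaches F10, so F10 = 408.32/0.488 = 836.72 kg/s and vapour = 443.28 kg/s.
The evaporator receives (1−α)·1280 of feed at 0.681 water and removes 0.888 of that water:
0.888×0.681×(1−α)×1280 = 443.28
(1−α) = 443.28/774.05 = 0.5727;  α = 0.4273.
Bypass flow = 0.4273×1280 = 546.98 kg/s.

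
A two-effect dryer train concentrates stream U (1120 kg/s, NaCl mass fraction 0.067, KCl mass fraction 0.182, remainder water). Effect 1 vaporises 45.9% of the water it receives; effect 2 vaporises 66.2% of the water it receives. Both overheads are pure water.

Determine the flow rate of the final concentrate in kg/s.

432.7 kg/s

water in feed = 1120×0.751 = 841.12 kg/s.
After stage 1: water left = (1−0.459)×841.12 = 455.05; stream total = 733.93 kg/s.
After stage 2: water left = (1−0.662)×455.05 = 153.81; final concentrate = 432.69 kg/s.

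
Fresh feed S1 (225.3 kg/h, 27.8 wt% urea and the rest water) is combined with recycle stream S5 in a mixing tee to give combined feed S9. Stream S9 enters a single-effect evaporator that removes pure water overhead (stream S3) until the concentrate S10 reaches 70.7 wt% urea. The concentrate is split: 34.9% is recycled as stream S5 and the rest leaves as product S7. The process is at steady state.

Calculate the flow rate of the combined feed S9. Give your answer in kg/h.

272.8 kg/h

Overall urea balance (none leaves overhead): urea in fresh feed = urea in product, i.e. 225.3×0.278 = (1−0.349)·S10·0.707.
S10 = 62.633/(0.707×0.651) = 136.08 kg/h.
Recycle S5 = 0.349×136.08 = 47.493 kg/h.
Combined feed S9 = 225.3 + 47.493 = 272.79 kg/h.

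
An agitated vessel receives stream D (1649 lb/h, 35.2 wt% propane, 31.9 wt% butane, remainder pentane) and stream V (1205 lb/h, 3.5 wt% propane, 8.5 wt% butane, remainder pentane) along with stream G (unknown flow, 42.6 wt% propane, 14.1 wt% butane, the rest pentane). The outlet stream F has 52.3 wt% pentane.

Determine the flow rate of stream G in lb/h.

Let G be the unknown flow. Total out = 2854 + G.
pentane balance: 1602.9 + 0.433·G = 0.523·(2854 + G)
(0.433 − 0.523)·G = 0.523×2854 − 1602.9 = -110.28
G = -110.28 / -0.090 = 1225.3 lb/h

1225 lb/h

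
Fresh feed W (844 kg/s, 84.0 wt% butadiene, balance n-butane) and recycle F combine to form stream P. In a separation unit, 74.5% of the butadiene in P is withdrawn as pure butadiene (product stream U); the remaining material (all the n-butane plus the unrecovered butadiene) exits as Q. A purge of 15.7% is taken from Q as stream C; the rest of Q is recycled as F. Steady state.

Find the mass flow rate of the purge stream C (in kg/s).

171.2 kg/s

n-butane enters only via W and leaves only via the purge: 844×0.160 = 0.157×(n-butane in Q), and the separation unit passes all n-butane, so n-butane in P = n-butane in Q = 860.13 kg/s.
butadiene in P: m_A = 844×0.840 + (1−0.157)·(1−0.745)·m_A, so m_A = 708.96/0.7850 = 903.09 kg/s.
Q = (1−0.745)×903.09 + 860.13 = 1090.4 kg/s.
Purge C = 0.157×1090.4 = 171.2 kg/s.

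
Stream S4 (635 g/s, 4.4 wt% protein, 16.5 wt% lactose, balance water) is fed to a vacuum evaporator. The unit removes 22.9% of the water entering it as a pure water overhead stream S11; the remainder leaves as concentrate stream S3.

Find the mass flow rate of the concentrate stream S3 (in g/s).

water entering = 635×0.791 = 502.29 g/s; overhead removed = 0.229×502.29 = 115.02 g/s.
Concentrate = 635 − 115.02 = 519.98 g/s.

520 g/s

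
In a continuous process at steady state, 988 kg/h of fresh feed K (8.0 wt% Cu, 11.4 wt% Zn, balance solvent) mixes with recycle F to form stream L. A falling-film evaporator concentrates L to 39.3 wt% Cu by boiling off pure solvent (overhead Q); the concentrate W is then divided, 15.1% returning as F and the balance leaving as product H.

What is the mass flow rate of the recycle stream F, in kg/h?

35.77 kg/h

Overall Cu balance (none leaves overhead): Cu in fresh feed = Cu in product, i.e. 988×0.080 = (1−0.151)·W·0.393.
W = 79.04/(0.393×0.849) = 236.89 kg/h.
Recycle F = 0.151×236.89 = 35.77 kg/h.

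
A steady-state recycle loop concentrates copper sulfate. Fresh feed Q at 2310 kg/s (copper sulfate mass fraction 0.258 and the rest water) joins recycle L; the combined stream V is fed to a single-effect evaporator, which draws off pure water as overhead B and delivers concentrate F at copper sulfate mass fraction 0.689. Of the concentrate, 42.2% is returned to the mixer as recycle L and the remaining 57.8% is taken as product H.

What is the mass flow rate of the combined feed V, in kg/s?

2942 kg/s

Overall copper sulfate balance (none leaves overhead): copper sulfate in fresh feed = copper sulfate in product, i.e. 2310×0.258 = (1−0.422)·F·0.689.
F = 595.98/(0.689×0.578) = 1496.5 kg/s.
Recycle L = 0.422×1496.5 = 631.53 kg/s.
Combined feed V = 2310 + 631.53 = 2941.5 kg/s.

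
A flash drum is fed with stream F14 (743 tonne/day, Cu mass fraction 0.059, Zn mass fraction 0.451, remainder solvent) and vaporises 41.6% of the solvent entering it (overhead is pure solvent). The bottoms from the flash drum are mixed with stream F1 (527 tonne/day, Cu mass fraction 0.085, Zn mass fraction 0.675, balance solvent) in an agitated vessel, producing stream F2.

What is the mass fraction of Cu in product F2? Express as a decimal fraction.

Vapour removed = 0.416×0.490×743 = 151.45 tonne/day; concentrate = 591.55 tonne/day.
Cu reaching the mixer = 43.837 (from concentrate) + 527×0.085 = 88.632 tonne/day.
Product flow = 591.55 + 527 = 1118.5 tonne/day; Cu fraction = 0.079.

0.079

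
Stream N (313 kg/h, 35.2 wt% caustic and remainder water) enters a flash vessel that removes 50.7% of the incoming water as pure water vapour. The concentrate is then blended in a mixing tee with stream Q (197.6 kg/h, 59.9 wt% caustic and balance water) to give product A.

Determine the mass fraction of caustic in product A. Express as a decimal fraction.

0.5605

Vapour removed = 0.507×0.648×313 = 102.83 kg/h; concentrate = 210.17 kg/h.
caustic reaching the mixer = 110.18 (from concentrate) + 197.6×0.599 = 228.54 kg/h.
Product flow = 210.17 + 197.6 = 407.77 kg/h; caustic fraction = 0.5605.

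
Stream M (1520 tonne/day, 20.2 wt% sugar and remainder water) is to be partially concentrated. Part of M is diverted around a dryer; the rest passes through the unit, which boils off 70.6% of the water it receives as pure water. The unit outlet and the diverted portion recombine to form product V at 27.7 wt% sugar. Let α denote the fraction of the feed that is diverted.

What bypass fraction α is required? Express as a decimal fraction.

0.519

All 1520×0.202 = 307.04 tonne/day of sugar reaches V, so V = 307.04/0.277 = 1108.4 tonne/day and vapour = 411.55 tonne/day.
The evaporator receives (1−α)·1520 of feed at 0.798 water and removes 0.706 of that water:
0.706×0.798×(1−α)×1520 = 411.55
(1−α) = 411.55/856.35 = 0.4806;  α = 0.5194.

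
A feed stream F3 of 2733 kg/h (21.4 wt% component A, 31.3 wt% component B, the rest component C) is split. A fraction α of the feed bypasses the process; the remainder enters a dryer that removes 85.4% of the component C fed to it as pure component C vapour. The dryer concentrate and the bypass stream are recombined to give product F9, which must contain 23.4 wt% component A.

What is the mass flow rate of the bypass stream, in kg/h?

All 2733×0.214 = 584.86 kg/h of component A reaches F9, so F9 = 584.86/0.234 = 2499.4 kg/h and vapour = 233.59 kg/h.
The evaporator receives (1−α)·2733 of feed at 0.473 component C and removes 0.854 of that component C:
0.854×0.473×(1−α)×2733 = 233.59
(1−α) = 233.59/1104 = 0.2116;  α = 0.7884.
Bypass flow = 0.7884×2733 = 2154.7 kg/h.

2155 kg/h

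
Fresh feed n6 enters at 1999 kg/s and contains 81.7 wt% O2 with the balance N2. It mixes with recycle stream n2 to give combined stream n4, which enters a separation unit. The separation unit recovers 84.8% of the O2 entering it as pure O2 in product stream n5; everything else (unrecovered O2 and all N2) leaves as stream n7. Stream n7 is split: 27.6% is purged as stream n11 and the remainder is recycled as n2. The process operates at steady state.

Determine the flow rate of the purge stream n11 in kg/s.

442.8 kg/s

N2 enters only via n6 and leaves only via the purge: 1999×0.183 = 0.276×(N2 in n7), and the separation unit passes all N2, so N2 in n4 = N2 in n7 = 1325.4 kg/s.
O2 in n4: m_A = 1999×0.817 + (1−0.276)·(1−0.848)·m_A, so m_A = 1633.2/0.8900 = 1835.1 kg/s.
n7 = (1−0.848)×1835.1 + 1325.4 = 1604.4 kg/s.
Purge n11 = 0.276×1604.4 = 442.8 kg/s.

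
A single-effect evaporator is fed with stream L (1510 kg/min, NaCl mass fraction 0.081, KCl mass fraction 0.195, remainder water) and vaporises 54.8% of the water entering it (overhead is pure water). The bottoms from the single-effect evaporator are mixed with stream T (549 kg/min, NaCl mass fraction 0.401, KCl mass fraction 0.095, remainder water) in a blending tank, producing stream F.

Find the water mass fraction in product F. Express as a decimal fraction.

0.528

Vapour removed = 0.548×0.724×1510 = 599.1 kg/min; concentrate = 910.9 kg/min.
water reaching the mixer = 494.14 (from concentrate) + 549×0.504 = 770.84 kg/min.
Product flow = 910.9 + 549 = 1459.9 kg/min; water fraction = 0.528.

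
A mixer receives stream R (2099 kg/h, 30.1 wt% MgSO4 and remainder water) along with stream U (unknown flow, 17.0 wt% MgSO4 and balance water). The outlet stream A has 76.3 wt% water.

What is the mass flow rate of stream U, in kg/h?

2005 kg/h

Let U be the unknown flow. Total out = 2099 + U.
water balance: 1467.2 + 0.830·U = 0.763·(2099 + U)
(0.830 − 0.763)·U = 0.763×2099 − 1467.2 = 134.34
U = 134.34 / 0.067 = 2005 kg/h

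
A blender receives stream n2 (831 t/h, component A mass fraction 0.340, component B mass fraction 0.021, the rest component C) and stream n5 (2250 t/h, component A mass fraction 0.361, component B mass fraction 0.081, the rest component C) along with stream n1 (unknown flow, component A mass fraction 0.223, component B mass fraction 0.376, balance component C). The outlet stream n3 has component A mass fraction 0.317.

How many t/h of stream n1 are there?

Let n1 be the unknown flow. Total out = 3081 + n1.
component A balance: 1094.8 + 0.223·n1 = 0.317·(3081 + n1)
(0.223 − 0.317)·n1 = 0.317×3081 − 1094.8 = -118.11
n1 = -118.11 / -0.094 = 1256.5 t/h

1257 t/h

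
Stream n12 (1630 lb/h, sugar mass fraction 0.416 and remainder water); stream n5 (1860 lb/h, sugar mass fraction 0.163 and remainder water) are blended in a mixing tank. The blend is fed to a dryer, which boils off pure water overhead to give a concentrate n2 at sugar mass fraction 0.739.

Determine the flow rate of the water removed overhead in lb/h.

sugar entering = 1630×0.416 + 1860×0.163 = 981.26 lb/h.
All sugar reports to n2, so n2 = 981.26/0.739 = 1327.8 lb/h.
Total feed = 3490 lb/h; overhead = 3490 − 1327.8 = 2162.2 lb/h.

2162 lb/h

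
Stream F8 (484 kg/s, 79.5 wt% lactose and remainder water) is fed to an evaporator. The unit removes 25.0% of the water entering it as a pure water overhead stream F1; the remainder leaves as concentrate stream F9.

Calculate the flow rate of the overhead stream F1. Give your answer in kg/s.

24.8 kg/s

water entering = 484×0.205 = 99.22 kg/s; overhead removed = 0.250×99.22 = 24.805 kg/s.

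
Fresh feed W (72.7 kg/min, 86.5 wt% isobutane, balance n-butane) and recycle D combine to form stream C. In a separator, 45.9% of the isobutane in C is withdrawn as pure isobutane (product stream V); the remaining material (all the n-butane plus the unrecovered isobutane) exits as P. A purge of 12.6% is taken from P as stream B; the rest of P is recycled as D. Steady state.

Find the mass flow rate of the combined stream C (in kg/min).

n-butane enters only via W and leaves only via the purge: 72.7×0.135 = 0.126×(n-butane in P), and the separator passes all n-butane, so n-butane in C = n-butane in P = 77.893 kg/min.
isobutane in C: m_A = 72.7×0.865 + (1−0.126)·(1−0.459)·m_A, so m_A = 62.886/0.5272 = 119.29 kg/min.
C = 119.29 + 77.893 = 197.18 kg/min.

197.2 kg/min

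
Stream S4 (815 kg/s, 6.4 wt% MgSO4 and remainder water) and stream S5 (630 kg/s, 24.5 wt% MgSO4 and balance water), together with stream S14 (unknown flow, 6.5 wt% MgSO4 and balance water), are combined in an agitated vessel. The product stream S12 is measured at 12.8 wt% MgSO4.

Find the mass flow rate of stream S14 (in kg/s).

Let S14 be the unknown flow. Total out = 1445 + S14.
MgSO4 balance: 206.51 + 0.065·S14 = 0.128·(1445 + S14)
(0.065 − 0.128)·S14 = 0.128×1445 − 206.51 = -21.55
S14 = -21.55 / -0.063 = 342.06 kg/s

342.1 kg/s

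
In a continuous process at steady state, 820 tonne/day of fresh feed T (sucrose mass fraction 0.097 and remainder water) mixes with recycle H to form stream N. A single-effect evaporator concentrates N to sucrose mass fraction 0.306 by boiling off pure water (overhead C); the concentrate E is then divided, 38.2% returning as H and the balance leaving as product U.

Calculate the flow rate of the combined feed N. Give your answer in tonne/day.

980.7 tonne/day

Overall sucrose balance (none leaves overhead): sucrose in fresh feed = sucrose in product, i.e. 820×0.097 = (1−0.382)·E·0.306.
E = 79.54/(0.306×0.618) = 420.61 tonne/day.
Recycle H = 0.382×420.61 = 160.67 tonne/day.
Combined feed N = 820 + 160.67 = 980.67 tonne/day.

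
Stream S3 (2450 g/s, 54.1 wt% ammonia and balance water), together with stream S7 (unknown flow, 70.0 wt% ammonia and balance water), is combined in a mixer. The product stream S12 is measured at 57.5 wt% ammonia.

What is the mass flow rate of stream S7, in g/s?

666.4 g/s

Let S7 be the unknown flow. Total out = 2450 + S7.
ammonia balance: 1325.5 + 0.700·S7 = 0.575·(2450 + S7)
(0.700 − 0.575)·S7 = 0.575×2450 − 1325.5 = 83.3
S7 = 83.3 / 0.125 = 666.4 g/s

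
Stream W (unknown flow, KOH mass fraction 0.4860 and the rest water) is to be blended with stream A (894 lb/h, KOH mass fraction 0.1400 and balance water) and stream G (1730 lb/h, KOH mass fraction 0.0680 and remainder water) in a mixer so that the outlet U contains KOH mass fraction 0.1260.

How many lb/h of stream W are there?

Let W be the unknown flow. Total out = 2624 + W.
KOH balance: 242.8 + 0.486·W = 0.126·(2624 + W)
(0.486 − 0.126)·W = 0.126×2624 − 242.8 = 87.824
W = 87.824 / 0.360 = 243.96 lb/h

244 lb/h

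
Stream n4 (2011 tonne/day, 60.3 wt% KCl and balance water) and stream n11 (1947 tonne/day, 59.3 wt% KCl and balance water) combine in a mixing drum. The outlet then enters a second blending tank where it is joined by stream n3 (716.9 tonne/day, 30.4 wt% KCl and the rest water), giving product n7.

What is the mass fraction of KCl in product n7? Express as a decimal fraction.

Overall, product flow = 4674.9 tonne/day.
KCl in = 2011×0.603 + 1947×0.593 + 716.9×0.304 = 2585.1 tonne/day.
KCl fraction in n7 = 0.5530.

0.5530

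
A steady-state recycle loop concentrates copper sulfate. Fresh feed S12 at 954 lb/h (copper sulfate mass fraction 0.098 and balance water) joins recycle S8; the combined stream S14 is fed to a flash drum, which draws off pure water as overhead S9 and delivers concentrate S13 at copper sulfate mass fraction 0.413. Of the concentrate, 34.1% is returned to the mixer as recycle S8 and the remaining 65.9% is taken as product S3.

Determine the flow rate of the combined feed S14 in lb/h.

1071 lb/h

Overall copper sulfate balance (none leaves overhead): copper sulfate in fresh feed = copper sulfate in product, i.e. 954×0.098 = (1−0.341)·S13·0.413.
S13 = 93.492/(0.413×0.659) = 343.51 lb/h.
Recycle S8 = 0.341×343.51 = 117.14 lb/h.
Combined feed S14 = 954 + 117.14 = 1071.1 lb/h.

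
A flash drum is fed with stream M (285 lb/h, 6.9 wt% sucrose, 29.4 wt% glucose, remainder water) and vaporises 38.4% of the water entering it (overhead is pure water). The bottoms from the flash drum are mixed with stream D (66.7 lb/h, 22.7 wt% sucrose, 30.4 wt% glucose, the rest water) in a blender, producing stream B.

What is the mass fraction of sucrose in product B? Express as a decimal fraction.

Vapour removed = 0.384×0.637×285 = 69.713 lb/h; concentrate = 215.29 lb/h.
sucrose reaching the mixer = 19.665 (from concentrate) + 66.7×0.227 = 34.806 lb/h.
Product flow = 215.29 + 66.7 = 281.99 lb/h; sucrose fraction = 0.123.

0.123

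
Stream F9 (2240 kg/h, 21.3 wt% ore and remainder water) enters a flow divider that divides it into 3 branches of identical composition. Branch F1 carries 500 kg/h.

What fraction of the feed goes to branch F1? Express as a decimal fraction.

0.223

Fraction to F1 = 500/2240 = 0.2232.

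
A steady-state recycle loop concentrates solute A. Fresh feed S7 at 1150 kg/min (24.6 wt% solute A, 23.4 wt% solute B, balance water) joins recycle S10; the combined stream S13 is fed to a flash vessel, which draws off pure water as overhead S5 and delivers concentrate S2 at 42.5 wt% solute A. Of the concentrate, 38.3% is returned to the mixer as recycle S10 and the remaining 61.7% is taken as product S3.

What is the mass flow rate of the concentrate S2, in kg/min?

1079 kg/min

Overall solute A balance (none leaves overhead): solute A in fresh feed = solute A in product, i.e. 1150×0.246 = (1−0.383)·S2·0.425.
S2 = 282.9/(0.425×0.617) = 1078.8 kg/min.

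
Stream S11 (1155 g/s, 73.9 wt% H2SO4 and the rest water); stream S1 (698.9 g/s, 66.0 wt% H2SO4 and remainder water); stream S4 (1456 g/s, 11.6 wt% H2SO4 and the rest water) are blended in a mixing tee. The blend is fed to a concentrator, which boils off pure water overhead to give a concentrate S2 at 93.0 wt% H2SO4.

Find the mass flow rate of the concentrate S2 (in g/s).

1595 g/s

H2SO4 entering = 1155×0.739 + 698.9×0.660 + 1456×0.116 = 1483.7 g/s.
All H2SO4 reports to S2, so S2 = 1483.7/0.930 = 1595.4 g/s.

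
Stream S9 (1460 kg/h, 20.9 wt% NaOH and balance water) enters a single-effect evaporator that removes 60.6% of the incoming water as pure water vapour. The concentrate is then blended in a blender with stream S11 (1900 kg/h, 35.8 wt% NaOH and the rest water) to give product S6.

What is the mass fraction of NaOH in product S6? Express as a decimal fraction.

0.370

Vapour removed = 0.606×0.791×1460 = 699.85 kg/h; concentrate = 760.15 kg/h.
NaOH reaching the mixer = 305.14 (from concentrate) + 1900×0.358 = 985.34 kg/h.
Product flow = 760.15 + 1900 = 2660.2 kg/h; NaOH fraction = 0.370.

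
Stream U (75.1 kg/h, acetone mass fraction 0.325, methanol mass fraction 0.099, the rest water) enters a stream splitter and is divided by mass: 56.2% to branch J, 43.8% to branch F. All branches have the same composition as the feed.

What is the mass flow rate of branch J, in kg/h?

42.21 kg/h

Branch J flow = 0.562×75.1 = 42.206 kg/h.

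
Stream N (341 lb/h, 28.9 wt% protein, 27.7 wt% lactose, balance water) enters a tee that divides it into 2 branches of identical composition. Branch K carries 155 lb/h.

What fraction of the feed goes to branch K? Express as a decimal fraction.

0.455

Fraction to K = 155/341 = 0.4545.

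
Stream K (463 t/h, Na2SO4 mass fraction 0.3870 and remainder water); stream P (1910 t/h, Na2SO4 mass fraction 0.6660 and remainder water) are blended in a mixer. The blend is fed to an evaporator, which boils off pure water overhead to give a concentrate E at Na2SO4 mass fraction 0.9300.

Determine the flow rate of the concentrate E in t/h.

1560 t/h

Na2SO4 entering = 463×0.387 + 1910×0.666 = 1451.2 t/h.
All Na2SO4 reports to E, so E = 1451.2/0.930 = 1560.5 t/h.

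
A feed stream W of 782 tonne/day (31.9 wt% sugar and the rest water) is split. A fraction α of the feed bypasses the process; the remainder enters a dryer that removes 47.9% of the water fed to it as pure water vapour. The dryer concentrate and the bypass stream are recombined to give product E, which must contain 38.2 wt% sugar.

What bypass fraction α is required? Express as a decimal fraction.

All 782×0.319 = 249.46 tonne/day of sugar reaches E, so E = 249.46/0.382 = 653.03 tonne/day and vapour = 128.97 tonne/day.
The evaporator receives (1−α)·782 of feed at 0.681 water and removes 0.479 of that water:
0.479×0.681×(1−α)×782 = 128.97
(1−α) = 128.97/255.09 = 0.5056;  α = 0.4944.

0.494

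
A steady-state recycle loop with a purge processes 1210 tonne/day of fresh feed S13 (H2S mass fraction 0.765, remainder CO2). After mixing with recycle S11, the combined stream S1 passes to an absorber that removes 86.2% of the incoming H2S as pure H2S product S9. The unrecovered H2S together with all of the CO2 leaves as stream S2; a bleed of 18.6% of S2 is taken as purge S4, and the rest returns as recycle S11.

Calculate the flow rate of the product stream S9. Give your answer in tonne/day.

898.9 tonne/day

H2S in S1: m_A = 1210×0.765 + (1−0.186)·(1−0.862)·m_A, so m_A = 925.65/0.8877 = 1042.8 tonne/day.
Product S9 = 0.862×1042.8 = 898.88 tonne/day.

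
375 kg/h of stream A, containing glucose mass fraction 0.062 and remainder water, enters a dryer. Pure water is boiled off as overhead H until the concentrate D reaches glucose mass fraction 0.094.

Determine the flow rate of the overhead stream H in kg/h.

127.7 kg/h

glucose is conserved: 375×0.062 = 23.25 kg/h all reports to the concentrate.
Concentrate = 23.25/(target fraction) = 247.34 kg/h.
Overhead = 375 − 247.34 = 127.66 kg/h.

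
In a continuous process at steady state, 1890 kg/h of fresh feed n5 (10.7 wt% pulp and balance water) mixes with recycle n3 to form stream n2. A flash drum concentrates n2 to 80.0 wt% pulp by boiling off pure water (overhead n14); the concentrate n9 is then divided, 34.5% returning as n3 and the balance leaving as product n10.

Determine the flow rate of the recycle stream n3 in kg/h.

Overall pulp balance (none leaves overhead): pulp in fresh feed = pulp in product, i.e. 1890×0.107 = (1−0.345)·n9·0.800.
n9 = 202.23/(0.800×0.655) = 385.94 kg/h.
Recycle n3 = 0.345×385.94 = 133.15 kg/h.

133.1 kg/h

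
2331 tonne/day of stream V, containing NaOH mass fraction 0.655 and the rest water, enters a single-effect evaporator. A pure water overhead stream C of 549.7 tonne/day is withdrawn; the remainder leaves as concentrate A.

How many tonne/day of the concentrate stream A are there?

Concentrate = 2331 − 549.7 = 1781.3 tonne/day.

1781 tonne/day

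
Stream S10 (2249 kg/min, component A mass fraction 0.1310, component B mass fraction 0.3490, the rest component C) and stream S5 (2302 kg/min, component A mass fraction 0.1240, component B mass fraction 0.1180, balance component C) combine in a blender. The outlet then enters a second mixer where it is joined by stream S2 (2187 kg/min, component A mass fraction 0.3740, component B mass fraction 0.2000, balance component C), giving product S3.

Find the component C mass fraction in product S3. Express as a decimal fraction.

0.5708

Overall, product flow = 6738 kg/min.
component C in = 2249×0.520 + 2302×0.758 + 2187×0.426 = 3846.1 kg/min.
component C fraction in S3 = 0.5708.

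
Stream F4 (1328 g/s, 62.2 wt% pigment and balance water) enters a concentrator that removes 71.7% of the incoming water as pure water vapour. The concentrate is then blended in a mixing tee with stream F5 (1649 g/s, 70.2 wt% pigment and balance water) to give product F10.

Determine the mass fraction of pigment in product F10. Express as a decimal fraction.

0.7580

Vapour removed = 0.717×0.378×1328 = 359.92 g/s; concentrate = 968.08 g/s.
pigment reaching the mixer = 826.02 (from concentrate) + 1649×0.702 = 1983.6 g/s.
Product flow = 968.08 + 1649 = 2617.1 g/s; pigment fraction = 0.7580.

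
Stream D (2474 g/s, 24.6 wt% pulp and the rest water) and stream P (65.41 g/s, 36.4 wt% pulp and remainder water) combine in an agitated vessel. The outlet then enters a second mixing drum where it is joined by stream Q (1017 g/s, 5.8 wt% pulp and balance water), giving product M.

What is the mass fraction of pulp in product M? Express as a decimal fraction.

Overall, product flow = 3556.4 g/s.
pulp in = 2474×0.246 + 65.41×0.364 + 1017×0.058 = 691.4 g/s.
pulp fraction in M = 0.1944.

0.1944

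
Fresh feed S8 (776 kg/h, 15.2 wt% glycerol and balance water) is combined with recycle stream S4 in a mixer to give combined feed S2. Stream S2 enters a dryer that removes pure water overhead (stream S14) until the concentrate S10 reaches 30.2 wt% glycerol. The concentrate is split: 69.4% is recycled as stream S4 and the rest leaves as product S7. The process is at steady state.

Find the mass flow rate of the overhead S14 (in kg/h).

Overall glycerol balance (none leaves overhead): glycerol in fresh feed = glycerol in product, i.e. 776×0.152 = (1−0.694)·S10·0.302.
S10 = 117.95/(0.302×0.306) = 1276.4 kg/h.
Recycle S4 = 0.694×1276.4 = 885.8 kg/h.
Combined feed S2 = 776 + 885.8 = 1661.8 kg/h.
Overhead S14 = S2 − S10 = 1661.8 − 1276.4 = 385.43 kg/h.

385.4 kg/h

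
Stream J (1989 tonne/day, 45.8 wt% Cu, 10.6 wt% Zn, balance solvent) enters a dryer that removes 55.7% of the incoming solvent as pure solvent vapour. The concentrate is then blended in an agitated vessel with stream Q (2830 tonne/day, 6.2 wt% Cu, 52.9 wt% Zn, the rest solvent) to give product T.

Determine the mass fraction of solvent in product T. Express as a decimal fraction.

0.356

Vapour removed = 0.557×0.436×1989 = 483.03 tonne/day; concentrate = 1506 tonne/day.
solvent reaching the mixer = 384.17 (from concentrate) + 2830×0.409 = 1541.6 tonne/day.
Product flow = 1506 + 2830 = 4336 tonne/day; solvent fraction = 0.356.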